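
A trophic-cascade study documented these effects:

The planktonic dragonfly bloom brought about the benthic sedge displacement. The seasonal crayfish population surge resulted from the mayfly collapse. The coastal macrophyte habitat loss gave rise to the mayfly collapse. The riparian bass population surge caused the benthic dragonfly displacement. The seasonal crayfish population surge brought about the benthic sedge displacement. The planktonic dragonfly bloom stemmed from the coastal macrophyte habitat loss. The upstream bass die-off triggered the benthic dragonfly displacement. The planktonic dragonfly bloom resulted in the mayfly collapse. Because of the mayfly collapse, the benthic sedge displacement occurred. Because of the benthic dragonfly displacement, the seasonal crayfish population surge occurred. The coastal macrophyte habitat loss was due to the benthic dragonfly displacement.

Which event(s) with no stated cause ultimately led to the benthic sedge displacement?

Tracing upstream from the benthic sedge displacement: the benthic sedge displacement ← the seasonal crayfish population surge ← the benthic dragonfly displacement ← the upstream bass die-off.
A separate upstream branch: the benthic sedge displacement ← the seasonal crayfish population surge ← the benthic dragonfly displacement ← the riparian bass population surge.
Each of those chain origins has no stated cause.

the riparian bass population surge, the upstream bass die-off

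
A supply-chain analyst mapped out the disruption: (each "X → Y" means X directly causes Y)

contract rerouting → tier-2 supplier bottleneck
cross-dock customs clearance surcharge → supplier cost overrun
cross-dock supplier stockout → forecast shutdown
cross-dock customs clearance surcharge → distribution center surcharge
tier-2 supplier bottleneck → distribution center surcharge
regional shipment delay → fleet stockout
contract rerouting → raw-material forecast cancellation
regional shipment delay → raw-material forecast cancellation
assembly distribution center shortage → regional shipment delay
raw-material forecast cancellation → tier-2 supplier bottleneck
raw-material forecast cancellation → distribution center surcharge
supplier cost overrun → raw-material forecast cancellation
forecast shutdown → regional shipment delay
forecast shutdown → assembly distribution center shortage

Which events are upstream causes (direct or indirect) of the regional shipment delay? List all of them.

the assembly distribution center shortage, the cross-dock supplier stockout, the forecast shutdown

Immediate causes of the regional shipment delay: the forecast shutdown, the assembly distribution center shortage.
Further upstream: the cross-dock supplier stockout.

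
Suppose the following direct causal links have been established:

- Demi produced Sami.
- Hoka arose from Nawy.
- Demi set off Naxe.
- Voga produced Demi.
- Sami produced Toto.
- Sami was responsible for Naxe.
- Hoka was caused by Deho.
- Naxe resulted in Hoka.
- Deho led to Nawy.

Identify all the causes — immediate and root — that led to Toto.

Demi, Sami, Voga

Immediate cause of Toto: Sami.
Further upstream: Voga, Demi.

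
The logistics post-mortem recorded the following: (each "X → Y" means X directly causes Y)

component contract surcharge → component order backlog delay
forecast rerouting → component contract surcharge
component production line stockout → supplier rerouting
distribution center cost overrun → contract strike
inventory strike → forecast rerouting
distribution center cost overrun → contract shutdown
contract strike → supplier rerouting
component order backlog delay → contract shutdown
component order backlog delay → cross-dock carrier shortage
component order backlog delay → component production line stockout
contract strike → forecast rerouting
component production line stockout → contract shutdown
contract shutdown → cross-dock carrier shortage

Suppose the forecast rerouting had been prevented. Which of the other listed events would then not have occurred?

Downstream of the forecast rerouting: the component contract surcharge, the component order backlog delay, the component production line stockout, the contract shutdown, the cross-dock carrier shortage, the supplier rerouting.
Of those, still caused via another path: the contract shutdown, the cross-dock carrier shortage, the supplier rerouting.
The remainder have no surviving cause.

the component contract surcharge, the component order backlog delay, the component production line stockout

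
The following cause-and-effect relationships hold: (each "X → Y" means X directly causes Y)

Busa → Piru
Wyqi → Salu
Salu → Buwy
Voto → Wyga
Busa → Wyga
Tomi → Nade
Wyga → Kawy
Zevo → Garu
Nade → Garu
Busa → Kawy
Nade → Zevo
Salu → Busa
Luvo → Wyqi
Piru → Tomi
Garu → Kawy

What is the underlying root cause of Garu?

Luvo

Tracing upstream from Garu: Garu ← Nade ← Tomi ← Piru ← Busa ← Salu ← Wyqi ← Luvo.
Luvo has no stated cause, so it is the root.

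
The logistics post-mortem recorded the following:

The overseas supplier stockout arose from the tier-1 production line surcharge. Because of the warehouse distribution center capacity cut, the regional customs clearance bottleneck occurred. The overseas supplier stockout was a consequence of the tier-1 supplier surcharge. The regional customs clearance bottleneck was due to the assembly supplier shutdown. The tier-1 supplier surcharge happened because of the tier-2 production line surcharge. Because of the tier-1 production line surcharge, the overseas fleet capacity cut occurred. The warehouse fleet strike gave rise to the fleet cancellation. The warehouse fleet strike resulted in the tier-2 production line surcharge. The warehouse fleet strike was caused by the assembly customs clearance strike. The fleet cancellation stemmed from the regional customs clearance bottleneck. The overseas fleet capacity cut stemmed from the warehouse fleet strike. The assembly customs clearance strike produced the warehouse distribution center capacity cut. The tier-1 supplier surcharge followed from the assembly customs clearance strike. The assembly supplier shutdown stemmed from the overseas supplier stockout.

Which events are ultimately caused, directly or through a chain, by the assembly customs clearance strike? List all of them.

the assembly supplier shutdown, the fleet cancellation, the overseas fleet capacity cut, the overseas supplier stockout, the regional customs clearance bottleneck, the tier-1 supplier surcharge, the tier-2 production line surcharge, the warehouse distribution center capacity cut, the warehouse fleet strike

Direct effects: the warehouse fleet strike, the tier-1 supplier surcharge, the warehouse distribution center capacity cut.
2 steps out: the tier-2 production line surcharge, the overseas fleet capacity cut, the overseas supplier stockout, the regional customs clearance bottleneck, the fleet cancellation.
3 steps out: the assembly supplier shutdown.
Not reachable from it: the tier-1 production line surcharge.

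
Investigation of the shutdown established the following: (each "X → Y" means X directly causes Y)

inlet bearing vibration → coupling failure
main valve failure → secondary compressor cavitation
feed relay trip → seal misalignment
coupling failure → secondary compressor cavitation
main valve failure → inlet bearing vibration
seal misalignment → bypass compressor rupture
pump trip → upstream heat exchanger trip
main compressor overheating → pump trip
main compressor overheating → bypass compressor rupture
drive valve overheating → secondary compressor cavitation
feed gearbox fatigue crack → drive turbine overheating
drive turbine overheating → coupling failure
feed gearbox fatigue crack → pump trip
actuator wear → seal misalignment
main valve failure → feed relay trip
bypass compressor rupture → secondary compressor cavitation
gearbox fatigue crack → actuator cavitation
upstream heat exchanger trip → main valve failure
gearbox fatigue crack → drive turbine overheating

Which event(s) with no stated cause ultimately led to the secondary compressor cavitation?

the actuator wear, the drive valve overheating, the feed gearbox fatigue crack, the gearbox fatigue crack, the main compressor overheating

Tracing upstream from the secondary compressor cavitation: the secondary compressor cavitation ← the coupling failure ← the drive turbine overheating ← the gearbox fatigue crack.
A separate upstream branch: the secondary compressor cavitation ← the coupling failure ← the drive turbine overheating ← the feed gearbox fatigue crack.
A separate upstream branch: the secondary compressor cavitation ← the bypass compressor rupture ← the main compressor overheating.
A separate upstream branch: the secondary compressor cavitation ← the drive valve overheating.
A separate upstream branch: the secondary compressor cavitation ← the bypass compressor rupture ← the seal misalignment ← the actuator wear.
Each of those chain origins has no stated cause.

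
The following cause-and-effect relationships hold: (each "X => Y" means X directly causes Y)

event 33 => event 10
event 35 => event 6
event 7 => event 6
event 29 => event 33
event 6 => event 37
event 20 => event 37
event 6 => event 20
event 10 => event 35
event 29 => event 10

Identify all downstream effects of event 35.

event 20, event 37, event 6

Direct effects: event 6.
2 steps out: event 20, event 37.
Not reachable from it: event 29, event 33, event 10, event 7.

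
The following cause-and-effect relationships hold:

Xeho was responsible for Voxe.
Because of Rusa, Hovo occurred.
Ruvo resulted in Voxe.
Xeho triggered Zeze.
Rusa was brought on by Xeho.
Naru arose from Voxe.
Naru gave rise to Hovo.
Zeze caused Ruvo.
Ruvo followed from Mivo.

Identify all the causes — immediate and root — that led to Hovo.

Immediate causes of Hovo: Rusa, Naru.
Further upstream: Xeho, Mivo, Zeze, Ruvo, Voxe.

Mivo, Naru, Rusa, Ruvo, Voxe, Xeho, Zeze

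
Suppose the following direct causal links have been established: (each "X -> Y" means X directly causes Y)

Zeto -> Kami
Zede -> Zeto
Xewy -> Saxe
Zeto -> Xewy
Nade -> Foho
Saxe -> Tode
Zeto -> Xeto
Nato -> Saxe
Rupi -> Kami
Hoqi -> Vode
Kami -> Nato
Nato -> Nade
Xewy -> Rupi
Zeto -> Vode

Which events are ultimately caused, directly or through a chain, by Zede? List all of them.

Direct effects: Zeto.
2 steps out: Xewy, Vode, Xeto, Kami.
3 steps out: Rupi, Nato, Saxe.
4 steps out: Nade, Tode.
5 steps out: Foho.
Not reachable from it: Hoqi.

Foho, Kami, Nade, Nato, Rupi, Saxe, Tode, Vode, Xeto, Xewy, Zeto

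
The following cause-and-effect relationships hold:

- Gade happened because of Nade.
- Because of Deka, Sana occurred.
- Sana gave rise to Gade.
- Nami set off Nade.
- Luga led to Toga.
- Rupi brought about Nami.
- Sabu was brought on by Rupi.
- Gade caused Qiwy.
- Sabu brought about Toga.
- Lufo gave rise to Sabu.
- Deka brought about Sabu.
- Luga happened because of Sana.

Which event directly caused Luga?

Upstream contributors include Deka, but only Sana feeds directly into Luga.

Sana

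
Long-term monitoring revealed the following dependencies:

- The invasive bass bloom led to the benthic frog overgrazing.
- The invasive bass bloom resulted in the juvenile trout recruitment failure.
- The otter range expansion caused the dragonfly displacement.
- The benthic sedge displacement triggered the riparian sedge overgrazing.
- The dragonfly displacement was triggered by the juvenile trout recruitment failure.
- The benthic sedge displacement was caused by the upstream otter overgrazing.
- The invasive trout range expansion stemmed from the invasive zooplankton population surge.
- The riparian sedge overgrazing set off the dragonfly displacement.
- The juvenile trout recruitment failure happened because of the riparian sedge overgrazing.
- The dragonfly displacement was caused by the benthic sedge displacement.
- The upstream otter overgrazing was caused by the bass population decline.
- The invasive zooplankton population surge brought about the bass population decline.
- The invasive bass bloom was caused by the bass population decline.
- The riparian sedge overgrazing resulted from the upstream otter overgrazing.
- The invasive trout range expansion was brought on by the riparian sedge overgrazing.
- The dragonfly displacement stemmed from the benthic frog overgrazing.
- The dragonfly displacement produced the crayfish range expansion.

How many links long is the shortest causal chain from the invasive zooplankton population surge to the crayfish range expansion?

5

Shortest chain: the invasive zooplankton population surge → the bass population decline → the invasive bass bloom → the benthic frog overgrazing → the dragonfly displacement → the crayfish range expansion.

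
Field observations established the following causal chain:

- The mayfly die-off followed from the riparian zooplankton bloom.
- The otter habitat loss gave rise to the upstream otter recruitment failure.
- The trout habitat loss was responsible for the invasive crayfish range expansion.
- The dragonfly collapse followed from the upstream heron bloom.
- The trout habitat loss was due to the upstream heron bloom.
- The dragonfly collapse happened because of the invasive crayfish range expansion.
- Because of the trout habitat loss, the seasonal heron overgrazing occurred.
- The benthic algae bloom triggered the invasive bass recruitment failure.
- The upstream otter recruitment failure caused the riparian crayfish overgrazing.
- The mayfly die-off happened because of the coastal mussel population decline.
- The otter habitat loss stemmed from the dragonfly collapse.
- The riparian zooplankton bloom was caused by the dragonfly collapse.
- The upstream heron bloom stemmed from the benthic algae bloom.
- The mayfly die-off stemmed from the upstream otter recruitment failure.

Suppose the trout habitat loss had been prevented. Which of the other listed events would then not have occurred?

Downstream of the trout habitat loss: the invasive crayfish range expansion, the dragonfly collapse, the otter habitat loss, the riparian zooplankton bloom, the upstream otter recruitment failure, the riparian crayfish overgrazing, the seasonal heron overgrazing, the mayfly die-off.
Of those, still caused via another path: the dragonfly collapse, the otter habitat loss, the riparian zooplankton bloom, the upstream otter recruitment failure, the riparian crayfish overgrazing, the mayfly die-off.
The remainder have no surviving cause.

the invasive crayfish range expansion, the seasonal heron overgrazing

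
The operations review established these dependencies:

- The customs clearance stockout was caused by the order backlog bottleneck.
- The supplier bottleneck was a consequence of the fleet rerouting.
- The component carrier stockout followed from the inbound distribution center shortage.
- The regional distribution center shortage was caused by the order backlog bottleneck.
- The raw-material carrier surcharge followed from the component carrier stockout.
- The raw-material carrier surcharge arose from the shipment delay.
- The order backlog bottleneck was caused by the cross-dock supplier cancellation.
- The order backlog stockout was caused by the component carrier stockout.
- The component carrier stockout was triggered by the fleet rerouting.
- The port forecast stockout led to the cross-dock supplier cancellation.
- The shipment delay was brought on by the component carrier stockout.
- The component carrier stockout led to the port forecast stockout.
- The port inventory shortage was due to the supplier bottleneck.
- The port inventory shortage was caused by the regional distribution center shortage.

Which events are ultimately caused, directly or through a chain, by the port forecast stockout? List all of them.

the cross-dock supplier cancellation, the customs clearance stockout, the order backlog bottleneck, the port inventory shortage, the regional distribution center shortage

Direct effects: the cross-dock supplier cancellation.
2 steps out: the order backlog bottleneck.
3 steps out: the regional distribution center shortage, the customs clearance stockout.
4 steps out: the port inventory shortage.
Not reachable from it: the fleet rerouting, the component carrier stockout, the shipment delay, the supplier bottleneck, the order backlog stockout, the raw-material carrier surcharge, the inbound distribution center shortage.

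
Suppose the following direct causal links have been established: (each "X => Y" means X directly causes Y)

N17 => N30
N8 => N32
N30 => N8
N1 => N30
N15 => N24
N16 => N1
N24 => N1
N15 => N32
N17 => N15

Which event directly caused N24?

Upstream contributors include N17, but only N15 feeds directly into N24.

N15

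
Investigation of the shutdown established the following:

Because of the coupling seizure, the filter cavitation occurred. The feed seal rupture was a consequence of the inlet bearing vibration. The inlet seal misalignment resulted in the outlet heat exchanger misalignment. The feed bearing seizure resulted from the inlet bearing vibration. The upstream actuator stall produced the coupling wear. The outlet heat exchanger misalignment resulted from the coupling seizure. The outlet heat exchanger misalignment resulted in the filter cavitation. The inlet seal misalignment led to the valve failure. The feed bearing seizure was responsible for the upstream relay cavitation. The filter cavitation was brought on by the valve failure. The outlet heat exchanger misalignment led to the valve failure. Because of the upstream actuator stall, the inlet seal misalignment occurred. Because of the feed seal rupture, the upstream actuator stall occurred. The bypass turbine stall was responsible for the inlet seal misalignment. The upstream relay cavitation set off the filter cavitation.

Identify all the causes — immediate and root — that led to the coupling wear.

Immediate cause of the coupling wear: the upstream actuator stall.
Further upstream: the inlet bearing vibration, the feed seal rupture.

the feed seal rupture, the inlet bearing vibration, the upstream actuator stall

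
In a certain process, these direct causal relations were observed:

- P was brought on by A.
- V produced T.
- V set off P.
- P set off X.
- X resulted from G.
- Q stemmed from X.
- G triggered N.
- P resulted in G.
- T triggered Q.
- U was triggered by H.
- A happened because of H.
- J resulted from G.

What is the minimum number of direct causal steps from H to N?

4

Shortest chain: H → A → P → G → N.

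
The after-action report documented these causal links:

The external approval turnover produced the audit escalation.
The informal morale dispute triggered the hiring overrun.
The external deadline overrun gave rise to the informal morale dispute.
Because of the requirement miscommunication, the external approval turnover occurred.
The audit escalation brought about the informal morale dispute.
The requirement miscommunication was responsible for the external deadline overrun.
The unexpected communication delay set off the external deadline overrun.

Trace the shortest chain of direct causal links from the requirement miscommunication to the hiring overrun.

the requirement miscommunication → the external deadline overrun
the external deadline overrun → the informal morale dispute
the informal morale dispute → the hiring overrun
Length: 3 steps.

the requirement miscommunication → the external deadline overrun → the informal morale dispute → the hiring overrun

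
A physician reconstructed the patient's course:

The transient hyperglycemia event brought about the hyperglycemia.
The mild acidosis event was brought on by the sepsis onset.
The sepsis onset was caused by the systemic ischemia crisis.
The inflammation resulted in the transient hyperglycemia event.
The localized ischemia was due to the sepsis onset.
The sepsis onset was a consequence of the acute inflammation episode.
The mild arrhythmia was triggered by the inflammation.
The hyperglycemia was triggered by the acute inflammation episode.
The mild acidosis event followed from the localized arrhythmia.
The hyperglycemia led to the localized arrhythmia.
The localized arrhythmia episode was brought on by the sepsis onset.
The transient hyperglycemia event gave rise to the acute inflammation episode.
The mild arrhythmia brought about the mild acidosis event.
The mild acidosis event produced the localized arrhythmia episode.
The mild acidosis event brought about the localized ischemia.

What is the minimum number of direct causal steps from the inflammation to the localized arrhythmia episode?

3

Shortest chain: the inflammation → the mild arrhythmia → the mild acidosis event → the localized arrhythmia episode.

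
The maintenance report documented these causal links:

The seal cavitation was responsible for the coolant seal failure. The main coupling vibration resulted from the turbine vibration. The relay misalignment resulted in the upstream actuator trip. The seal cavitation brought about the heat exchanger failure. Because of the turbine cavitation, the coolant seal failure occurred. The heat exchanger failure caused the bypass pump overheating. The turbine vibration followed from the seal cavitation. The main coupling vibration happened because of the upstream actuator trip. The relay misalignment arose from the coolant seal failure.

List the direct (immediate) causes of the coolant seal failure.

the seal cavitation, the turbine cavitation

the seal cavitation, the turbine cavitation → the coolant seal failure with nothing further upstream stated.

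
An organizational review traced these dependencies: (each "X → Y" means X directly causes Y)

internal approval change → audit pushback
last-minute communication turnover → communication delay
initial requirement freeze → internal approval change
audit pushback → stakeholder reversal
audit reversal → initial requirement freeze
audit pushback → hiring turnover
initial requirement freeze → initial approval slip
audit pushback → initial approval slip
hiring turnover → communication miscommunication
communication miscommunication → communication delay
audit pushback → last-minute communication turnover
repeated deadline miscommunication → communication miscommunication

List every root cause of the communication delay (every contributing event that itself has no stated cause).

Tracing upstream from the communication delay: the communication delay ← the last-minute communication turnover ← the audit pushback ← the internal approval change ← the initial requirement freeze ← the audit reversal.
A separate upstream branch: the communication delay ← the communication miscommunication ← the repeated deadline miscommunication.
Each of those chain origins has no stated cause.

the audit reversal, the repeated deadline miscommunication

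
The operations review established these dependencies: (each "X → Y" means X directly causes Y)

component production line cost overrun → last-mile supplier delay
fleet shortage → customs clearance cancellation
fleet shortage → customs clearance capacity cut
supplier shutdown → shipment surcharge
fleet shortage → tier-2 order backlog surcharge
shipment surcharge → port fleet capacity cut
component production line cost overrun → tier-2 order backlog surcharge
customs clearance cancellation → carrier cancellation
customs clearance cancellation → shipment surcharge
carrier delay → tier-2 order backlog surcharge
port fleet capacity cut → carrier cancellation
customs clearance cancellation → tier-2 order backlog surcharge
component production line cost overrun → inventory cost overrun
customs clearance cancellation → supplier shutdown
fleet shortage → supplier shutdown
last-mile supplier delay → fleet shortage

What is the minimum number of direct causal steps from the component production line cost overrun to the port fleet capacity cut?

Shortest chain: the component production line cost overrun → the last-mile supplier delay → the fleet shortage → the customs clearance cancellation → the shipment surcharge → the port fleet capacity cut.

5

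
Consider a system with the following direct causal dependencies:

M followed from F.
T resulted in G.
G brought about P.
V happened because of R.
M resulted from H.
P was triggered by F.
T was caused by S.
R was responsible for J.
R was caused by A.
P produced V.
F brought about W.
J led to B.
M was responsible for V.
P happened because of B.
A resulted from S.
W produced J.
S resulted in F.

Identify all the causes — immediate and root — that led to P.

A, B, F, G, J, R, S, T, W

Immediate causes of P: F, G, B.
Further upstream: S, T, A, R, W, J.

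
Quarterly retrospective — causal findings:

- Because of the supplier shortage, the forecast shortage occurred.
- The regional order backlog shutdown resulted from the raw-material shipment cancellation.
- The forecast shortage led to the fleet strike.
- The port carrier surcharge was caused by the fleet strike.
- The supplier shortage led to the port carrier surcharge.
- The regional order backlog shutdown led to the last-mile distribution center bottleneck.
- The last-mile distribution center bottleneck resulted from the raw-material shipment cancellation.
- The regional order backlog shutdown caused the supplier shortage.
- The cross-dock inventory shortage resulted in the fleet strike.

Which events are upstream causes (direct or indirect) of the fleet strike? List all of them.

Immediate causes of the fleet strike: the forecast shortage, the cross-dock inventory shortage.
Further upstream: the raw-material shipment cancellation, the regional order backlog shutdown, the supplier shortage.

the cross-dock inventory shortage, the forecast shortage, the raw-material shipment cancellation, the regional order backlog shutdown, the supplier shortage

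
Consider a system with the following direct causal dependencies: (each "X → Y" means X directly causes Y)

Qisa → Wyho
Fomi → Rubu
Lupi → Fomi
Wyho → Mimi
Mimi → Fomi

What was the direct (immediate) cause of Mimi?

Upstream contributors include Qisa, but only Wyho feeds directly into Mimi.

Wyho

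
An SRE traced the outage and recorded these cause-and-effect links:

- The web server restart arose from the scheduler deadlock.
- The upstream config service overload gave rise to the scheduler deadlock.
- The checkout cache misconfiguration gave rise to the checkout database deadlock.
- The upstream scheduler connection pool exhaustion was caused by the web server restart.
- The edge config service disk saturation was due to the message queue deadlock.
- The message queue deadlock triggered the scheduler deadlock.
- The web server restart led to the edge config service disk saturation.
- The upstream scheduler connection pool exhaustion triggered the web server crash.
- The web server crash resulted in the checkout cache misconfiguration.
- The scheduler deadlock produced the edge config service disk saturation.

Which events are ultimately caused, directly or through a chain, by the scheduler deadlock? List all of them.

Direct effects: the web server restart, the edge config service disk saturation.
2 steps out: the upstream scheduler connection pool exhaustion.
3 steps out: the web server crash.
4 steps out: the checkout cache misconfiguration.
5 steps out: the checkout database deadlock.
Not reachable from it: the message queue deadlock, the upstream config service overload.

the checkout cache misconfiguration, the checkout database deadlock, the edge config service disk saturation, the upstream scheduler connection pool exhaustion, the web server crash, the web server restart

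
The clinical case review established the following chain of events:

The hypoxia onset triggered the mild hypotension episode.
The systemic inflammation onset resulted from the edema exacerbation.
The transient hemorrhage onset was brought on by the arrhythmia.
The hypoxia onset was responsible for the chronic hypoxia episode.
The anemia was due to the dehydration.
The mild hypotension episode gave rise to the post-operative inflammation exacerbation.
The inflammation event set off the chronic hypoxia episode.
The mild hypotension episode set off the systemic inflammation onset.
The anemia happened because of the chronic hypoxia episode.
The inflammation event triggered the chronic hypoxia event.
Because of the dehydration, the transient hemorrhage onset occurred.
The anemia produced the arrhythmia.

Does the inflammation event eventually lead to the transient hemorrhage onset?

There is a causal chain: the inflammation event → the chronic hypoxia episode → the anemia → the arrhythmia → the transient hemorrhage onset.

Yes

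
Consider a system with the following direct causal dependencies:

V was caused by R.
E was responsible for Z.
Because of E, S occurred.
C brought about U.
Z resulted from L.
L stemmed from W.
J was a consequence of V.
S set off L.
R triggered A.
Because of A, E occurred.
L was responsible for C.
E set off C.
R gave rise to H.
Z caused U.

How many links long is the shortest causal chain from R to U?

4

Shortest chain: R → A → E → Z → U.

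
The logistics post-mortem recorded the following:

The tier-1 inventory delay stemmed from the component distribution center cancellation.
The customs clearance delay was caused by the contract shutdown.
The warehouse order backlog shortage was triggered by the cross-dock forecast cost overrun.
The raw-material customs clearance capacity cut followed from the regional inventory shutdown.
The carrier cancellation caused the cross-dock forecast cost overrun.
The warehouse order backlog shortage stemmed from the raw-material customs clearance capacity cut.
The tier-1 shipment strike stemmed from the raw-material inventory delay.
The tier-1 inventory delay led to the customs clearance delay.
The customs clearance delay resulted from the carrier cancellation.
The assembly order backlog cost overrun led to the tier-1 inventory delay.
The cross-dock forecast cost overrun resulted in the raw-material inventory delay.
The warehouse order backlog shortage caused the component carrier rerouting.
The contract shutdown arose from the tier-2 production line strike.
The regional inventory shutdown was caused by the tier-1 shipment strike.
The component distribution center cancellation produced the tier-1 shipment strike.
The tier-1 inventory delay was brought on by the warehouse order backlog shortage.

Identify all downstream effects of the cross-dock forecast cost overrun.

the component carrier rerouting, the customs clearance delay, the raw-material customs clearance capacity cut, the raw-material inventory delay, the regional inventory shutdown, the tier-1 inventory delay, the tier-1 shipment strike, the warehouse order backlog shortage

Direct effects: the raw-material inventory delay, the warehouse order backlog shortage.
2 steps out: the tier-1 shipment strike, the component carrier rerouting, the tier-1 inventory delay.
3 steps out: the regional inventory shutdown, the customs clearance delay.
4 steps out: the raw-material customs clearance capacity cut.
Not reachable from it: the component distribution center cancellation, the carrier cancellation, the tier-2 production line strike, the assembly order backlog cost overrun, the contract shutdown.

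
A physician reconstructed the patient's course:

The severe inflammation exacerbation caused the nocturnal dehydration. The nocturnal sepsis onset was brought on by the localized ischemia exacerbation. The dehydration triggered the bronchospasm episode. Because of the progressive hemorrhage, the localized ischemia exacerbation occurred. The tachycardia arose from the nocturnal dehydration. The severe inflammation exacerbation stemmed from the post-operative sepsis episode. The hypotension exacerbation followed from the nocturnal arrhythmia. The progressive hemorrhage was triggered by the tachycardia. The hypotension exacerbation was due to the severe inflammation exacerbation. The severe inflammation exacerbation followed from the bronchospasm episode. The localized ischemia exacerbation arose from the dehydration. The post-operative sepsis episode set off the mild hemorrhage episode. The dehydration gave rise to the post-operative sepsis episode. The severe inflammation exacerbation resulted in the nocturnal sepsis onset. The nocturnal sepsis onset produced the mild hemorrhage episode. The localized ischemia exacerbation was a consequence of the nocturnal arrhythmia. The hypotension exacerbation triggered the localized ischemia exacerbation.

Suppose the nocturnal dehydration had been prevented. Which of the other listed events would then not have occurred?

Downstream of the nocturnal dehydration: the tachycardia, the progressive hemorrhage, the localized ischemia exacerbation, the nocturnal sepsis onset, the mild hemorrhage episode.
Of those, still caused via another path: the localized ischemia exacerbation, the nocturnal sepsis onset, the mild hemorrhage episode.
The remainder have no surviving cause.

the progressive hemorrhage, the tachycardia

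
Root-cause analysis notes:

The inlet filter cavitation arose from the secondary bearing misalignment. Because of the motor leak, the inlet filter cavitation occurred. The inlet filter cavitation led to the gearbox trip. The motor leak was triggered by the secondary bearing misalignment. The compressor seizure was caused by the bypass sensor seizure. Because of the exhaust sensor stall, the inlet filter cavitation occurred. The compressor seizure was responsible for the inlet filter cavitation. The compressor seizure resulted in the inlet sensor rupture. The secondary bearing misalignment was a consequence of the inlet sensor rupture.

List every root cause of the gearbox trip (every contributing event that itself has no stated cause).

Tracing upstream from the gearbox trip: the gearbox trip ← the inlet filter cavitation ← the compressor seizure ← the bypass sensor seizure.
A separate upstream branch: the gearbox trip ← the inlet filter cavitation ← the exhaust sensor stall.
Each of those chain origins has no stated cause.

the bypass sensor seizure, the exhaust sensor stall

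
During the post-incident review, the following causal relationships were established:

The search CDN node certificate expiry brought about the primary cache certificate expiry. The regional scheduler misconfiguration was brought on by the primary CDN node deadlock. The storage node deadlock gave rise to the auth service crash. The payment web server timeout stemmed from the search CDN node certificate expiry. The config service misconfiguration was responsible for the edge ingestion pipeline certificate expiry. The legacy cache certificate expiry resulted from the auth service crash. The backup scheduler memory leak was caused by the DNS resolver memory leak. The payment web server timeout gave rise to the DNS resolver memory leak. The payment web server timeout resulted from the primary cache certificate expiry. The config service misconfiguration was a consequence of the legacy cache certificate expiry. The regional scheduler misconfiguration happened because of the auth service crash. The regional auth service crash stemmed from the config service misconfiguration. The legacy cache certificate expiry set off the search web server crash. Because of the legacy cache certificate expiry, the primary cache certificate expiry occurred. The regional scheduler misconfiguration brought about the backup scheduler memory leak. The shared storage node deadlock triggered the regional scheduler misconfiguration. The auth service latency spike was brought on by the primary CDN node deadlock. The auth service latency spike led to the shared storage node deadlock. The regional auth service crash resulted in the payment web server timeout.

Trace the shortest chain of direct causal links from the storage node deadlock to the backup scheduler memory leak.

the storage node deadlock → the auth service crash
the auth service crash → the regional scheduler misconfiguration
the regional scheduler misconfiguration → the backup scheduler memory leak
Length: 3 steps.

the storage node deadlock → the auth service crash → the regional scheduler misconfiguration → the backup scheduler memory leak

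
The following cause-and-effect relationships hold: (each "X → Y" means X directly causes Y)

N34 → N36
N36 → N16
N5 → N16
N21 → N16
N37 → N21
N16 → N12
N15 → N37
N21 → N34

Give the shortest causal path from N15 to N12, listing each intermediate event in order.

N15 → N37
N37 → N21
N21 → N16
N16 → N12
Length: 4 steps.

N15 → N37 → N21 → N16 → N12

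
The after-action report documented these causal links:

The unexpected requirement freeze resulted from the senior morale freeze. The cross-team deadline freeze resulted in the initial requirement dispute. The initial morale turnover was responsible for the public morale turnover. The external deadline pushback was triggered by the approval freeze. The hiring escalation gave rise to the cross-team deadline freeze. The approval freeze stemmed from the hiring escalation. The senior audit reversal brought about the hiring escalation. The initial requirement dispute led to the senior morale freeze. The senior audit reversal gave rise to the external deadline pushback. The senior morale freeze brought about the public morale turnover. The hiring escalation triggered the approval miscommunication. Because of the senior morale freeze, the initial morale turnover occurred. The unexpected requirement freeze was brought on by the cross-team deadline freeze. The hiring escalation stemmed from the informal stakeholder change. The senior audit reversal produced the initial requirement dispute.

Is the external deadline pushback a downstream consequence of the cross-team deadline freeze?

The cross-team deadline freeze leads to the initial requirement dispute, the senior morale freeze, the initial morale turnover, the unexpected requirement freeze, the public morale turnover; the external deadline pushback is not among them.

No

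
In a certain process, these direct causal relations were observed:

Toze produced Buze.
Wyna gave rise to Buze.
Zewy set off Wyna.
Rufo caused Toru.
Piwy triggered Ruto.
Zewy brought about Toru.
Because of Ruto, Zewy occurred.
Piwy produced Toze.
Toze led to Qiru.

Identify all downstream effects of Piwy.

Direct effects: Toze, Ruto.
2 steps out: Zewy, Buze, Qiru.
3 steps out: Wyna, Toru.
Not reachable from it: Rufo.

Buze, Qiru, Ruto, Toru, Toze, Wyna, Zewy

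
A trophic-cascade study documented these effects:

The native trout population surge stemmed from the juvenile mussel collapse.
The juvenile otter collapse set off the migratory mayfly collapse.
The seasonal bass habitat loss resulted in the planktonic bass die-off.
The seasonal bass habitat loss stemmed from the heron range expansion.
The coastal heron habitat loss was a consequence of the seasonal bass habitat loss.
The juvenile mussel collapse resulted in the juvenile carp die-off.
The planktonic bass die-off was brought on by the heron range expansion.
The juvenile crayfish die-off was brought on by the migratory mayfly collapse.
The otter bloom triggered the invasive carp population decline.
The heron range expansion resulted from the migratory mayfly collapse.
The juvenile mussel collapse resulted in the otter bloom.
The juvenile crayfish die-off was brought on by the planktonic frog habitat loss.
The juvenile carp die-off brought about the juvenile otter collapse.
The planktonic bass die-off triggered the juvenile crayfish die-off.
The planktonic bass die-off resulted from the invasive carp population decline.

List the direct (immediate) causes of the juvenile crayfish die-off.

Upstream contributors include the juvenile mussel collapse, the otter bloom, the juvenile carp die-off, the juvenile otter collapse, the heron range expansion, the invasive carp population decline, the seasonal bass habitat loss, but only the migratory mayfly collapse, the planktonic bass die-off, the planktonic frog habitat loss feed directly into the juvenile crayfish die-off.

the migratory mayfly collapse, the planktonic bass die-off, the planktonic frog habitat loss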